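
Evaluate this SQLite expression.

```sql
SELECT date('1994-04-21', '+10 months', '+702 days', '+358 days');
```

Adding +10 months to 1994-04-21 gives 1995-02-21.
Applying '+702 days' to 1995-02-21: counting 702 days forward gives 1997-01-23.
Applying '+358 days' to 1997-01-23: counting 358 days forward gives 1998-01-16.

1998-01-16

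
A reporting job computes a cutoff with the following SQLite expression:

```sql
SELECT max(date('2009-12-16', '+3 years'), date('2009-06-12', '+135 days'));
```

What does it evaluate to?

2012-12-16

date('2009-12-16', '+3 years') → 2012-12-16.
date('2009-06-12', '+135 days') → 2009-10-25.
Later of the two is 2012-12-16.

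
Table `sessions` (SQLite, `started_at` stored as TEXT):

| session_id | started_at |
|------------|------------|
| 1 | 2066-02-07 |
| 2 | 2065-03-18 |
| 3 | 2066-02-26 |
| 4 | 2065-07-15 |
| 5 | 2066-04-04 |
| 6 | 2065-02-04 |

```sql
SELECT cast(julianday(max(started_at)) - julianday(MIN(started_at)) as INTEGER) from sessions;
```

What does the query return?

424

MIN = 2065-02-04, MAX = 2066-04-04.
24 days remain in February 2065 after the 4th (28 − 4).
Full months from March 2065 through March 2066 contribute their day counts.
Then 4 days into April 2066.
Total: 24 + 31 + 30 + 31 + 30 + 31 + 31 + 30 + 31 + 30 + 31 + 31 + 28 + 31 + 4 = 424.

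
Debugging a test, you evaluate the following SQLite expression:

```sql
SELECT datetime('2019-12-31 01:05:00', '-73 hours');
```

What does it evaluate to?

-73 hours from 2019-12-31 01:05:00 is 2019-12-28 00:05:00 (crosses midnight).

2019-12-28 00:05:00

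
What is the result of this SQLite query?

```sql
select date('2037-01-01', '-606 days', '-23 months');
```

Applying '-606 days' to 2037-01-01: counting 606 days back gives 2035-05-06.
Adding -23 months to 2035-05-06 gives 2033-06-06.

2033-06-06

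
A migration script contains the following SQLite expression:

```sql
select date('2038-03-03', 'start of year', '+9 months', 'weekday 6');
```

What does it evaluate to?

`start of year` rewinds 2038-03-03 to 2038-01-01.
Adding +9 months to 2038-01-01 gives 2038-10-01.
`weekday 6` advances to the next Saturday; 2038-10-01 is a Friday, so it moves forward to 2038-10-02.

2038-10-02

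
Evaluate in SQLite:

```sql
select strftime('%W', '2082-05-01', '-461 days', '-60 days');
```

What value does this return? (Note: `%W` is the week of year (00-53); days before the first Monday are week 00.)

48

First apply '-461 days', '-60 days': 2082-05-01 → 2080-11-26.
2080-11-26 is a Tuesday. SQLite's %W counts Mondays since the year started; the result is 48.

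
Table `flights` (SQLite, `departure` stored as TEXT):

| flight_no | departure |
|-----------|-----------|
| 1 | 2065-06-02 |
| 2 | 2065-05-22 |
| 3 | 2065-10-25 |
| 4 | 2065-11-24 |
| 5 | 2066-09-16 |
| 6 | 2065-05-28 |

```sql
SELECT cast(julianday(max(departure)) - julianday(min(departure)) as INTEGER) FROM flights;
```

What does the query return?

482

MIN = 2065-05-22, MAX = 2066-09-16.
9 days remain in May 2065 after the 22nd (31 − 22).
Full months from June 2065 through August 2066 contribute their day counts.
Then 16 days into September 2066.
Total: 9 + 30 + 31 + 31 + 30 + 31 + 30 + 31 + 31 + 28 + 31 + 30 + 31 + 30 + 31 + 31 + 16 = 482.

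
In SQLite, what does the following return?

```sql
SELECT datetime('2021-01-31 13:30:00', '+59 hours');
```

2021-02-03 00:30:00

+59 hours from 2021-01-31 13:30:00 is 2021-02-03 00:30:00 (crosses midnight).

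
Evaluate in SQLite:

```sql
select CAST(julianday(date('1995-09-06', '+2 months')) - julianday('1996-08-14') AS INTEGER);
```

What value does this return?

-282

Adding +2 months to 1995-09-06 gives 1995-11-06.
24 days remain in November 1995 after the 6th (30 − 6).
Full months from December 1995 through July 1996 contribute their day counts.
Then 14 days into August 1996.
Total: 24 + 31 + 31 + 29 + 31 + 30 + 31 + 30 + 31 + 14 = 282.
The subtraction is earlier − later, so the result is −282 → -282.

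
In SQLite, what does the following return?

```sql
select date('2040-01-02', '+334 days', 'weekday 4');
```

2040-12-06

Applying '+334 days' to 2040-01-02: counting 334 days forward gives 2040-12-01.
`weekday 4` advances to the next Thursday; 2040-12-01 is a Saturday, so it moves forward to 2040-12-06.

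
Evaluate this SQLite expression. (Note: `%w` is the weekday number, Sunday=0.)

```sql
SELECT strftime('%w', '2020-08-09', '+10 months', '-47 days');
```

First apply '+10 months', '-47 days': 2020-08-09 → 2021-04-23.
2021-04-23 is a Friday; with Sunday=0 that is 5.

5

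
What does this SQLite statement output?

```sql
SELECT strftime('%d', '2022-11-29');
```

`%d` extracts the 2-digit day of month: 29.

29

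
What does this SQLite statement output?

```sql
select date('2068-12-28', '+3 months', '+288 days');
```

2070-01-10

Adding +3 months to 2068-12-28 gives 2069-03-28.
Applying '+288 days' to 2069-03-28: counting 288 days forward gives 2070-01-10.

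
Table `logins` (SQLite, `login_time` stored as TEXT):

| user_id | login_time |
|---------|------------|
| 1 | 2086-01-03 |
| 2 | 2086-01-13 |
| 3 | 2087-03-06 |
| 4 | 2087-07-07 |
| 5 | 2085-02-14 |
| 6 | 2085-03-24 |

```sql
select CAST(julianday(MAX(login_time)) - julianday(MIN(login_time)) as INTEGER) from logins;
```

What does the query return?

MIN = 2085-02-14, MAX = 2087-07-07.
14 days remain in February 2085 after the 14th (28 − 14).
Full months from March 2085 through June 2087 contribute their day counts.
Then 7 days into July 2087.
Total: 14 + 31 + 30 + 31 + 30 + 31 + 31 + 30 + 31 + 30 + 31 + 31 + 28 + 31 + 30 + 31 + 30 + 31 + 31 + 30 + 31 + 30 + 31 + 31 + 28 + 31 + 30 + 31 + 30 + 7 = 873.

873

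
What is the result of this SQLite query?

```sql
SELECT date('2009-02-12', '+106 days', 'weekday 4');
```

Applying '+106 days' to 2009-02-12: counting 106 days forward gives 2009-05-29.
`weekday 4` advances to the next Thursday; 2009-05-29 is a Friday, so it moves forward to 2009-06-04.

2009-06-04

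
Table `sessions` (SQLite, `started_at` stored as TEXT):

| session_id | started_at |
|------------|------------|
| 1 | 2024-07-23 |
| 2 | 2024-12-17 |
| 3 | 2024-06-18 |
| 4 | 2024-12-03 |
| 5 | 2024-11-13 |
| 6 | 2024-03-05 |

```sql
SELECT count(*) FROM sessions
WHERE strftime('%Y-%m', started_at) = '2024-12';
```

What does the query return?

2

Rows with year-month 2024-12: 2024-12-17, 2024-12-03 → 2.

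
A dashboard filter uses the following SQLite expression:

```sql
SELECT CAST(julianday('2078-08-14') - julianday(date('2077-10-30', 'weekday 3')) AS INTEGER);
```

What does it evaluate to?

284

`weekday 3` advances to the next Wednesday; 2077-10-30 is a Saturday, so it moves forward to 2077-11-03.
27 days remain in November 2077 after the 3rd (30 − 3).
Full months from December 2077 through July 2078 contribute their day counts.
Then 14 days into August 2078.
Total: 27 + 31 + 31 + 28 + 31 + 30 + 31 + 30 + 31 + 14 = 284.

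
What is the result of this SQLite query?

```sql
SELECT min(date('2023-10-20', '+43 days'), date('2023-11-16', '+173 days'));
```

2023-12-02

date('2023-10-20', '+43 days') → 2023-12-02.
date('2023-11-16', '+173 days') → 2024-05-07.
Earlier of the two is 2023-12-02.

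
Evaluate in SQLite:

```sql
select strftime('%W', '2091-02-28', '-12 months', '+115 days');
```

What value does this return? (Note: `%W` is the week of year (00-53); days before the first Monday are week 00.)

25

First apply '-12 months', '+115 days': 2091-02-28 → 2090-06-23.
2090-06-23 is a Friday. SQLite's %W counts Mondays since the year started; the result is 25.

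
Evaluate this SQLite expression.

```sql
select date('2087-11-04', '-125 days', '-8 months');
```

2086-11-02

Applying '-125 days' to 2087-11-04: counting 125 days back gives 2087-07-02.
Adding -8 months to 2087-07-02 gives 2086-11-02.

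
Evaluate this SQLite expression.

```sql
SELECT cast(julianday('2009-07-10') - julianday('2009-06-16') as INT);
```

14 days remain in June 2009 after the 16th (30 − 16).
Then 10 days into July 2009.
Total: 14 + 10 = 24.

24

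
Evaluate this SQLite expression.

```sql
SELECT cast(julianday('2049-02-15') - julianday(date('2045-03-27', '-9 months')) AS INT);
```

1694

Adding -9 months to 2045-03-27 gives 2044-06-27.
3 days remain in June 2044 after the 27th (30 − 27).
Full months from July 2044 through January 2049 contribute their day counts.
Then 15 days into February 2049.
Total: 3 + 31 + 31 + 30 + 31 + 30 + 31 + 31 + 28 + 31 + 30 + 31 + 30 + 31 + 31 + 30 + 31 + 30 + 31 + 31 + 28 + 31 + 30 + 31 + 30 + 31 + 31 + 30 + 31 + 30 + 31 + 31 + 28 + 31 + 30 + 31 + 30 + 31 + 31 + 30 + 31 + 30 + 31 + 31 + 29 + 31 + 30 + 31 + 30 + 31 + 31 + 30 + 31 + 30 + 31 + 31 + 15 = 1694.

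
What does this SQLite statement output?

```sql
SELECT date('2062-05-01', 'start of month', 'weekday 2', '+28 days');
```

2062-05-30

`start of month` rewinds 2062-05-01 to 2062-05-01.
`weekday 2` advances to the next Tuesday; 2062-05-01 is a Monday, so it moves forward to 2062-05-02.
Advancing 28 more days within May lands on 2062-05-30.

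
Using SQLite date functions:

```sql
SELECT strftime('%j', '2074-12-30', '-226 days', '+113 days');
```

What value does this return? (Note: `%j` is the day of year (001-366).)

251

First apply '-226 days', '+113 days': 2074-12-30 → 2074-09-08.
Day-of-year for 2074-09-08: days since 2074-01-01 inclusive = 251, zero-padded to 251.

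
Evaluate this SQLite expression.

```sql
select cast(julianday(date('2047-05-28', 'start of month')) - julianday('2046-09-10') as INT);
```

`start of month` rewinds 2047-05-28 to 2047-05-01.
20 days remain in September 2046 after the 10th (30 − 10).
Full months from October 2046 through April 2047 contribute their day counts.
Then 1 day into May 2047.
Total: 20 + 31 + 30 + 31 + 31 + 28 + 31 + 30 + 1 = 233.

233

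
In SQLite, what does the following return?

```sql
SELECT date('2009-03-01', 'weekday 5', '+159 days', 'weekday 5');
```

`weekday 5` advances to the next Friday; 2009-03-01 is a Sunday, so it moves forward to 2009-03-06.
Applying '+159 days' to 2009-03-06: counting 159 days forward gives 2009-08-12.
`weekday 5` advances to the next Friday; 2009-08-12 is a Wednesday, so it moves forward to 2009-08-14.

2009-08-14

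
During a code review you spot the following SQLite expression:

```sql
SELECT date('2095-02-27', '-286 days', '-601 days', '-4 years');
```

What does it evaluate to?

2088-09-23

Applying '-286 days' to 2095-02-27: counting 286 days back gives 2094-05-17.
Applying '-601 days' to 2094-05-17: counting 601 days back gives 2092-09-23.
Adding -4 years to 2092-09-23 gives 2088-09-23.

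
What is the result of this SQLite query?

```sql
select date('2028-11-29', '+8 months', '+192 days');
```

2030-02-06

Adding +8 months to 2028-11-29 gives 2029-07-29.
Applying '+192 days' to 2029-07-29: counting 192 days forward gives 2030-02-06.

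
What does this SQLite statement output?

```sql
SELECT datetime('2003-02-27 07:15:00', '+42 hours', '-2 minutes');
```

+42 hours from 2003-02-27 07:15:00 is 2003-03-01 01:15:00 (crosses midnight).
-2 minutes from 2003-03-01 01:15:00 is 2003-03-01 01:13:00.

2003-03-01 01:13:00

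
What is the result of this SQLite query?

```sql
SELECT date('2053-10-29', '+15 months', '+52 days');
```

2055-03-22

Adding +15 months to 2053-10-29 gives 2055-01-29.
Applying '+52 days' to 2055-01-29: counting 52 days forward gives 2055-03-22.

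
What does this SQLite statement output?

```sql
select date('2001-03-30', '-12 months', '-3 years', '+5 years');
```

Adding -12 months to 2001-03-30 gives 2000-03-30.
Adding -3 years to 2000-03-30 gives 1997-03-30.
Adding +5 years to 1997-03-30 gives 2002-03-30.

2002-03-30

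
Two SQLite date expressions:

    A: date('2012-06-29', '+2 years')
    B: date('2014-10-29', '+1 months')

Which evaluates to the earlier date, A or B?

A = 2014-06-29.
B = 2014-11-29.
A is earlier.

A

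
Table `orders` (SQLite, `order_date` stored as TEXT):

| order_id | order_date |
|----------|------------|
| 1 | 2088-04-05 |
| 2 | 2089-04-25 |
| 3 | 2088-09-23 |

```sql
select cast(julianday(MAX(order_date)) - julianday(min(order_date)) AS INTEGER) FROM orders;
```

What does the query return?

385

MIN = 2088-04-05, MAX = 2089-04-25.
25 days remain in April 2088 after the 5th (30 − 5).
Full months from May 2088 through March 2089 contribute their day counts.
Then 25 days into April 2089.
Total: 25 + 31 + 30 + 31 + 31 + 30 + 31 + 30 + 31 + 31 + 28 + 31 + 25 = 385.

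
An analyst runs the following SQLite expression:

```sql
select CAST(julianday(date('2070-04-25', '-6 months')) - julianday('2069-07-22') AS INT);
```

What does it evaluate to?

Adding -6 months to 2070-04-25 gives 2069-10-25.
9 days remain in July 2069 after the 22nd (31 − 22).
August 2069: 31 days.
September 2069: 30 days.
Then 25 days into October 2069.
Total: 9 + 31 + 30 + 25 = 95.

95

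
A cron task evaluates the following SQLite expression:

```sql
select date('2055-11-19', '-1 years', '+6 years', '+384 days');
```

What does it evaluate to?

Adding -1 year to 2055-11-19 gives 2054-11-19.
Adding +6 years to 2054-11-19 gives 2060-11-19.
Applying '+384 days' to 2060-11-19: counting 384 days forward gives 2061-12-08.

2061-12-08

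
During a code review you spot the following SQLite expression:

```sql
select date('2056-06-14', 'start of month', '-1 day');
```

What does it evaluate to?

2056-05-31

`start of month` rewinds 2056-06-14 to 2056-06-01.
Going back 1 day from 2056-06-01 reaches 2056-05-31 (last day of May, 31 days).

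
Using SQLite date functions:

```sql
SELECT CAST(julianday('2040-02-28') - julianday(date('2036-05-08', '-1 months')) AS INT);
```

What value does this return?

1421

Adding -1 month to 2036-05-08 gives 2036-04-08.
22 days remain in April 2036 after the 8th (30 − 8).
Full months from May 2036 through January 2040 contribute their day counts.
Then 28 days into February 2040.
Total: 22 + 31 + 30 + 31 + 31 + 30 + 31 + 30 + 31 + 31 + 28 + 31 + 30 + 31 + 30 + 31 + 31 + 30 + 31 + 30 + 31 + 31 + 28 + 31 + 30 + 31 + 30 + 31 + 31 + 30 + 31 + 30 + 31 + 31 + 28 + 31 + 30 + 31 + 30 + 31 + 31 + 30 + 31 + 30 + 31 + 31 + 28 = 1421.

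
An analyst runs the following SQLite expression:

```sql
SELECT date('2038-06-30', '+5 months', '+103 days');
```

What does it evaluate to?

Adding +5 months to 2038-06-30 gives 2038-11-30.
Applying '+103 days' to 2038-11-30: counting 103 days forward gives 2039-03-13.

2039-03-13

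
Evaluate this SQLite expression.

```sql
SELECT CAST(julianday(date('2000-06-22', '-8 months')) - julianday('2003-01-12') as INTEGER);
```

Adding -8 months to 2000-06-22 gives 1999-10-22.
9 days remain in October 1999 after the 22nd (31 − 22).
Full months from November 1999 through December 2002 contribute their day counts.
Then 12 days into January 2003.
Total: 9 + 30 + 31 + 31 + 29 + 31 + 30 + 31 + 30 + 31 + 31 + 30 + 31 + 30 + 31 + 31 + 28 + 31 + 30 + 31 + 30 + 31 + 31 + 30 + 31 + 30 + 31 + 31 + 28 + 31 + 30 + 31 + 30 + 31 + 31 + 30 + 31 + 30 + 31 + 12 = 1178.
The subtraction is earlier − later, so the result is −1178 → -1178.

-1178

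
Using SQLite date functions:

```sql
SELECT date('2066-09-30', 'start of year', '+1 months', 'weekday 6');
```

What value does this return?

`start of year` rewinds 2066-09-30 to 2066-01-01.
Adding +1 month to 2066-01-01 gives 2066-02-01.
`weekday 6` advances to the next Saturday; 2066-02-01 is a Monday, so it moves forward to 2066-02-06.

2066-02-06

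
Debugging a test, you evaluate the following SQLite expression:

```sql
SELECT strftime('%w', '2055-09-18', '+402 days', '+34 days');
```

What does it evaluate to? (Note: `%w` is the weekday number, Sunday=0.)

1

First apply '+402 days', '+34 days': 2055-09-18 → 2056-11-27.
2056-11-27 is a Monday; with Sunday=0 that is 1.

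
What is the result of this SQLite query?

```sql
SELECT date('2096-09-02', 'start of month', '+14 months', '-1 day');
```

2097-10-31

`start of month` rewinds 2096-09-02 to 2096-09-01.
Adding +14 months to 2096-09-01 gives 2097-11-01.
Going back 1 day from 2097-11-01 reaches 2097-10-31 (last day of October, 31 days).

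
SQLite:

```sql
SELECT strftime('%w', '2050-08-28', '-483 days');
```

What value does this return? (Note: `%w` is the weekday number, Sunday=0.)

0

First apply '-483 days': 2050-08-28 → 2049-05-02.
2049-05-02 is a Sunday; with Sunday=0 that is 0.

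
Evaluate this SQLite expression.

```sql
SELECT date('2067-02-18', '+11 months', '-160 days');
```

Adding +11 months to 2067-02-18 gives 2068-01-18.
Applying '-160 days' to 2068-01-18: counting 160 days back gives 2067-08-11.

2067-08-11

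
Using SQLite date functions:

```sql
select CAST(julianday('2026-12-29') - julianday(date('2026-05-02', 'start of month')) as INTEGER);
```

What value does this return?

`start of month` rewinds 2026-05-02 to 2026-05-01.
30 days remain in May 2026 after the 1st (31 − 1).
Full months from June 2026 through November 2026 contribute their day counts.
Then 29 days into December 2026.
Total: 30 + 30 + 31 + 31 + 30 + 31 + 30 + 29 = 242.

242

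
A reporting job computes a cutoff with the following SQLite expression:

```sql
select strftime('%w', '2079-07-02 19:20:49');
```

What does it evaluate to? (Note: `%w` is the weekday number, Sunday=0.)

2079-07-02 is a Sunday; with Sunday=0 that is 0.

0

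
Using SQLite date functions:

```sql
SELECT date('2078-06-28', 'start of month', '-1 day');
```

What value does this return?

`start of month` rewinds 2078-06-28 to 2078-06-01.
Going back 1 day from 2078-06-01 reaches 2078-05-31 (last day of May, 31 days).

2078-05-31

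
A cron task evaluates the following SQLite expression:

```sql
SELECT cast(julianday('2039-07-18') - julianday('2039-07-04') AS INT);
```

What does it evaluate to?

14

Both dates are in July 2039: 18 − 4 = 14.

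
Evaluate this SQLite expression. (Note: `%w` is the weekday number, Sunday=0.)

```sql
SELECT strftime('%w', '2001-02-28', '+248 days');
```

First apply '+248 days': 2001-02-28 → 2001-11-03.
2001-11-03 is a Saturday; with Sunday=0 that is 6.

6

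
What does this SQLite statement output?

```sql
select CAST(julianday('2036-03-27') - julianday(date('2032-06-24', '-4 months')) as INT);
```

Adding -4 months to 2032-06-24 gives 2032-02-24.
5 days remain in February 2032 after the 24th (29 − 24).
Full months from March 2032 through February 2036 contribute their day counts.
Then 27 days into March 2036.
Total: 5 + 31 + 30 + 31 + 30 + 31 + 31 + 30 + 31 + 30 + 31 + 31 + 28 + 31 + 30 + 31 + 30 + 31 + 31 + 30 + 31 + 30 + 31 + 31 + 28 + 31 + 30 + 31 + 30 + 31 + 31 + 30 + 31 + 30 + 31 + 31 + 28 + 31 + 30 + 31 + 30 + 31 + 31 + 30 + 31 + 30 + 31 + 31 + 29 + 27 = 1493.

1493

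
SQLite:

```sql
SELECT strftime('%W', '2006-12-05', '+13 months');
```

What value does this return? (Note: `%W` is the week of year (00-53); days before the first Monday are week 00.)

First apply '+13 months': 2006-12-05 → 2008-01-05.
2008-01-05 is a Saturday. SQLite's %W counts Mondays since the year started; the result is 00.

00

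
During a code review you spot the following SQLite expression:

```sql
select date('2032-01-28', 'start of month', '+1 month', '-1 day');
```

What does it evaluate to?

`start of month` rewinds 2032-01-28 to 2032-01-01.
Adding +1 month to 2032-01-01 gives 2032-02-01.
Going back 1 day from 2032-02-01 reaches 2032-01-31 (last day of January, 31 days).

2032-01-31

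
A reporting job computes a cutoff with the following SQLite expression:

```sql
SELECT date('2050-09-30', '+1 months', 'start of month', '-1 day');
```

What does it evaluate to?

Adding +1 month to 2050-09-30 gives 2050-10-30.
`start of month` rewinds 2050-10-30 to 2050-10-01.
Going back 1 day from 2050-10-01 reaches 2050-09-30 (last day of September, 30 days).

2050-09-30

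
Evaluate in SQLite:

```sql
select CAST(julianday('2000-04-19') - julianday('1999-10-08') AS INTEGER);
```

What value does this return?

194

23 days remain in October 1999 after the 8th (31 − 8).
November 1999: 30 days.
December 1999: 31 days.
January 2000: 31 days.
February 2000: 29 days (leap year).
March 2000: 31 days.
Then 19 days into April 2000.
Total: 23 + 30 + 31 + 31 + 29 + 31 + 19 = 194.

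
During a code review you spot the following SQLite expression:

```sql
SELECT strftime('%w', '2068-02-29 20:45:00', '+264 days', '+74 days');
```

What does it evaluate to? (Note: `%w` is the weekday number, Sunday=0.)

First apply '+264 days', '+74 days': 2068-02-29 20:45:00 → 2069-02-01 20:45:00.
2069-02-01 is a Friday; with Sunday=0 that is 5.

5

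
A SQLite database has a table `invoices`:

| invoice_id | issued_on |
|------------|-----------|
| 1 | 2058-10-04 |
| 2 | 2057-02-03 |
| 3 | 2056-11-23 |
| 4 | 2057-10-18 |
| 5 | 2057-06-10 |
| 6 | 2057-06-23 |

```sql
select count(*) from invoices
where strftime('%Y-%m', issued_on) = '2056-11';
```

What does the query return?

1

Rows with year-month 2056-11: 2056-11-23 → 1.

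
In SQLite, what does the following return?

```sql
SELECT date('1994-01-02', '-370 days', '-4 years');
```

1988-12-28

Applying '-370 days' to 1994-01-02: counting 370 days back gives 1992-12-28.
Adding -4 years to 1992-12-28 gives 1988-12-28.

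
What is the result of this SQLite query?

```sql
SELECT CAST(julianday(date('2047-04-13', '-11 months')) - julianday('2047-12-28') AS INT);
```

Adding -11 months to 2047-04-13 gives 2046-05-13.
18 days remain in May 2046 after the 13th (31 − 13).
Full months from June 2046 through November 2047 contribute their day counts.
Then 28 days into December 2047.
Total: 18 + 30 + 31 + 31 + 30 + 31 + 30 + 31 + 31 + 28 + 31 + 30 + 31 + 30 + 31 + 31 + 30 + 31 + 30 + 28 = 594.
The subtraction is earlier − later, so the result is −594 → -594.

-594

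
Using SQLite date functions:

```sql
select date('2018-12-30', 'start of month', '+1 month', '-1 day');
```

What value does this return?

`start of month` rewinds 2018-12-30 to 2018-12-01.
Adding +1 month to 2018-12-01 gives 2019-01-01.
Going back 1 day from 2019-01-01 reaches 2018-12-31 (last day of December, 31 days).

2018-12-31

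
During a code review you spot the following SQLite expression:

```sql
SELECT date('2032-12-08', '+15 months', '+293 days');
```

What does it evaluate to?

Adding +15 months to 2032-12-08 gives 2034-03-08.
Applying '+293 days' to 2034-03-08: counting 293 days forward gives 2034-12-26.

2034-12-26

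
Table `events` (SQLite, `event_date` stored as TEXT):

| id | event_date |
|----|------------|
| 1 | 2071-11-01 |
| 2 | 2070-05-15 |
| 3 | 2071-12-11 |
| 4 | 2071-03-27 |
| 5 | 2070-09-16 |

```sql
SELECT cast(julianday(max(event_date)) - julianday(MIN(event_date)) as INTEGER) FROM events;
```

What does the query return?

MIN = 2070-05-15, MAX = 2071-12-11.
16 days remain in May 2070 after the 15th (31 − 15).
Full months from June 2070 through November 2071 contribute their day counts.
Then 11 days into December 2071.
Total: 16 + 30 + 31 + 31 + 30 + 31 + 30 + 31 + 31 + 28 + 31 + 30 + 31 + 30 + 31 + 31 + 30 + 31 + 30 + 11 = 575.

575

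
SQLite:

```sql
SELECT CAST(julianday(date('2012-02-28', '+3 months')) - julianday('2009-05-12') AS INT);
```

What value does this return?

Adding +3 months to 2012-02-28 gives 2012-05-28.
19 days remain in May 2009 after the 12th (31 − 12).
Full months from June 2009 through April 2012 contribute their day counts.
Then 28 days into May 2012.
Total: 19 + 30 + 31 + 31 + 30 + 31 + 30 + 31 + 31 + 28 + 31 + 30 + 31 + 30 + 31 + 31 + 30 + 31 + 30 + 31 + 31 + 28 + 31 + 30 + 31 + 30 + 31 + 31 + 30 + 31 + 30 + 31 + 31 + 29 + 31 + 30 + 28 = 1112.

1112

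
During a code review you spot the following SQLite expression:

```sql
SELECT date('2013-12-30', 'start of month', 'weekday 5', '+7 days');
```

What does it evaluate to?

`start of month` rewinds 2013-12-30 to 2013-12-01.
`weekday 5` advances to the next Friday; 2013-12-01 is a Sunday, so it moves forward to 2013-12-06.
Advancing 7 more days within December lands on 2013-12-13.

2013-12-13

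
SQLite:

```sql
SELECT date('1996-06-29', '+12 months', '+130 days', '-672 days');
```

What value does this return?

Adding +12 months to 1996-06-29 gives 1997-06-29.
Applying '+130 days' to 1997-06-29: counting 130 days forward gives 1997-11-06.
Applying '-672 days' to 1997-11-06: counting 672 days back gives 1996-01-04.

1996-01-04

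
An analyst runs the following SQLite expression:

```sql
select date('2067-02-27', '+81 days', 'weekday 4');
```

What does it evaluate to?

Applying '+81 days' to 2067-02-27: counting 81 days forward gives 2067-05-19.
`weekday 4` advances to the next Thursday; 2067-05-19 is already a Thursday, so it stays at 2067-05-19.

2067-05-19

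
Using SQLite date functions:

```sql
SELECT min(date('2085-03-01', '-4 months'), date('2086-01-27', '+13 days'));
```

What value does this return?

2084-11-01

date('2085-03-01', '-4 months') → 2084-11-01.
date('2086-01-27', '+13 days') → 2086-02-09.
Earlier of the two is 2084-11-01.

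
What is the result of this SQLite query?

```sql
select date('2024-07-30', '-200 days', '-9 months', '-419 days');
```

2022-02-17

Applying '-200 days' to 2024-07-30: counting 200 days back gives 2024-01-12.
Adding -9 months to 2024-01-12 gives 2023-04-12.
Applying '-419 days' to 2023-04-12: counting 419 days back gives 2022-02-17.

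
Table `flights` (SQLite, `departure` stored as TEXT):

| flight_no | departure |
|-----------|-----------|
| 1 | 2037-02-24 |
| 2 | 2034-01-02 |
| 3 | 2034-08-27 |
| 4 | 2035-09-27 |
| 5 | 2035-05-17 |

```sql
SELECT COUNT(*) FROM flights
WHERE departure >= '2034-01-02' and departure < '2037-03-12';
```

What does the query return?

5

Rows in [2034-01-02, 2037-03-12): 2037-02-24, 2034-01-02, 2034-08-27, 2035-09-27, 2035-05-17 → 5 rows.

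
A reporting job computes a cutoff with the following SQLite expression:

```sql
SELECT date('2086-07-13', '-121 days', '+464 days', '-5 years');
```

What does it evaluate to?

Applying '-121 days' to 2086-07-13: counting 121 days back gives 2086-03-14.
Applying '+464 days' to 2086-03-14: counting 464 days forward gives 2087-06-21.
Adding -5 years to 2087-06-21 gives 2082-06-21.

2082-06-21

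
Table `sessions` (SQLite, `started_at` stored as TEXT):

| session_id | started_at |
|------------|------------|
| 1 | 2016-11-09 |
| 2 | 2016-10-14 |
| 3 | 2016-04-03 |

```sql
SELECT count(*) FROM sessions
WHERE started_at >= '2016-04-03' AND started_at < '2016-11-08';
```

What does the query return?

2

Rows in [2016-04-03, 2016-11-08): 2016-10-14, 2016-04-03 → 2 rows.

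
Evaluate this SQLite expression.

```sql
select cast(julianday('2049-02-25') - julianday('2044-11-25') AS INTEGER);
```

1553

5 days remain in November 2044 after the 25th (30 − 25).
Full months from December 2044 through January 2049 contribute their day counts.
Then 25 days into February 2049.
Total: 5 + 31 + 31 + 28 + 31 + 30 + 31 + 30 + 31 + 31 + 30 + 31 + 30 + 31 + 31 + 28 + 31 + 30 + 31 + 30 + 31 + 31 + 30 + 31 + 30 + 31 + 31 + 28 + 31 + 30 + 31 + 30 + 31 + 31 + 30 + 31 + 30 + 31 + 31 + 29 + 31 + 30 + 31 + 30 + 31 + 31 + 30 + 31 + 30 + 31 + 31 + 25 = 1553.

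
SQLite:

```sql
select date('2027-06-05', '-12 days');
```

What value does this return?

Going back 5 days from 2027-06-05 reaches 2027-05-31 (last day of May, 31 days).
Going back 7 days within May lands on 2027-05-24.

2027-05-24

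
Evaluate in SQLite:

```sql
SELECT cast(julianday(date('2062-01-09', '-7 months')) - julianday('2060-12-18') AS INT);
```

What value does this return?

Adding -7 months to 2062-01-09 gives 2061-06-09.
13 days remain in December 2060 after the 18th (31 − 18).
January 2061: 31 days.
February 2061: 28 days.
March 2061: 31 days.
April 2061: 30 days.
May 2061: 31 days.
Then 9 days into June 2061.
Total: 13 + 31 + 28 + 31 + 30 + 31 + 9 = 173.

173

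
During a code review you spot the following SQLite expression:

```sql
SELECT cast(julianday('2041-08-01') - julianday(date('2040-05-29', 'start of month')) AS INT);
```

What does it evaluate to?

457

`start of month` rewinds 2040-05-29 to 2040-05-01.
30 days remain in May 2040 after the 1st (31 − 1).
Full months from June 2040 through July 2041 contribute their day counts.
Then 1 day into August 2041.
Total: 30 + 30 + 31 + 31 + 30 + 31 + 30 + 31 + 31 + 28 + 31 + 30 + 31 + 30 + 31 + 1 = 457.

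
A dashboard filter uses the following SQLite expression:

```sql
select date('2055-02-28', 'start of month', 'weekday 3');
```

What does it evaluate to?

2055-02-03

`start of month` rewinds 2055-02-28 to 2055-02-01.
`weekday 3` advances to the next Wednesday; 2055-02-01 is a Monday, so it moves forward to 2055-02-03.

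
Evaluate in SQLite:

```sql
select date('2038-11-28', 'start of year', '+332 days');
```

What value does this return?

2038-11-29

`start of year` rewinds 2038-11-28 to 2038-01-01.
Applying '+332 days' to 2038-01-01: counting 332 days forward gives 2038-11-29.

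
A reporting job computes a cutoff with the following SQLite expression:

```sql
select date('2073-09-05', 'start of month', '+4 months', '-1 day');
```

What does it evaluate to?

`start of month` rewinds 2073-09-05 to 2073-09-01.
Adding +4 months to 2073-09-01 gives 2074-01-01.
Going back 1 day from 2074-01-01 reaches 2073-12-31 (last day of December, 31 days).

2073-12-31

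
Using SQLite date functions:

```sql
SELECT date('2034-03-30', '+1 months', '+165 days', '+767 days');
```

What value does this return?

Adding +1 month to 2034-03-30 gives 2034-04-30.
Applying '+165 days' to 2034-04-30: counting 165 days forward gives 2034-10-12.
Applying '+767 days' to 2034-10-12: counting 767 days forward gives 2036-11-17.

2036-11-17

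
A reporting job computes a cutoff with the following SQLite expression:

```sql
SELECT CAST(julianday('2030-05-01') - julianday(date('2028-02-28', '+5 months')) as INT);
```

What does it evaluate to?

Adding +5 months to 2028-02-28 gives 2028-07-28.
3 days remain in July 2028 after the 28th (31 − 28).
Full months from August 2028 through April 2030 contribute their day counts.
Then 1 day into May 2030.
Total: 3 + 31 + 30 + 31 + 30 + 31 + 31 + 28 + 31 + 30 + 31 + 30 + 31 + 31 + 30 + 31 + 30 + 31 + 31 + 28 + 31 + 30 + 1 = 642.

642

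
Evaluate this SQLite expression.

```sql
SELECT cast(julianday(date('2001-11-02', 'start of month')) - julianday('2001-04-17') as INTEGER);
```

`start of month` rewinds 2001-11-02 to 2001-11-01.
13 days remain in April 2001 after the 17th (30 − 17).
Full months from May 2001 through October 2001 contribute their day counts.
Then 1 day into November 2001.
Total: 13 + 31 + 30 + 31 + 31 + 30 + 31 + 1 = 198.

198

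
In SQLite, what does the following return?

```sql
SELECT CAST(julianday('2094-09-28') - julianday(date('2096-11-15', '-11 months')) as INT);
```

-443

Adding -11 months to 2096-11-15 gives 2095-12-15.
2 days remain in September 2094 after the 28th (30 − 28).
Full months from October 2094 through November 2095 contribute their day counts.
Then 15 days into December 2095.
Total: 2 + 31 + 30 + 31 + 31 + 28 + 31 + 30 + 31 + 30 + 31 + 31 + 30 + 31 + 30 + 15 = 443.
The subtraction is earlier − later, so the result is −443 → -443.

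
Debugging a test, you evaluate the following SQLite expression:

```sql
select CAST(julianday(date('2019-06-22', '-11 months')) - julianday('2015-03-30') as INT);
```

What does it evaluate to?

Adding -11 months to 2019-06-22 gives 2018-07-22.
1 day remains in March 2015 after the 30th (31 − 30).
Full months from April 2015 through June 2018 contribute their day counts.
Then 22 days into July 2018.
Total: 1 + 30 + 31 + 30 + 31 + 31 + 30 + 31 + 30 + 31 + 31 + 29 + 31 + 30 + 31 + 30 + 31 + 31 + 30 + 31 + 30 + 31 + 31 + 28 + 31 + 30 + 31 + 30 + 31 + 31 + 30 + 31 + 30 + 31 + 31 + 28 + 31 + 30 + 31 + 30 + 22 = 1210.

1210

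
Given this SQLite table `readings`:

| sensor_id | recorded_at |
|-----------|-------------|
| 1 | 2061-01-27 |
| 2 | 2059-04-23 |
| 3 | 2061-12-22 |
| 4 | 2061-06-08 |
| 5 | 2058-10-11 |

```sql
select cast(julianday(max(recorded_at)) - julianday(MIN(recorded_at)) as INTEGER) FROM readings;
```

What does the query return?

MIN = 2058-10-11, MAX = 2061-12-22.
20 days remain in October 2058 after the 11th (31 − 11).
Full months from November 2058 through November 2061 contribute their day counts.
Then 22 days into December 2061.
Total: 20 + 30 + 31 + 31 + 28 + 31 + 30 + 31 + 30 + 31 + 31 + 30 + 31 + 30 + 31 + 31 + 29 + 31 + 30 + 31 + 30 + 31 + 31 + 30 + 31 + 30 + 31 + 31 + 28 + 31 + 30 + 31 + 30 + 31 + 31 + 30 + 31 + 30 + 22 = 1168.

1168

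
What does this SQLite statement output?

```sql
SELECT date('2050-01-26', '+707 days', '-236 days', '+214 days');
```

Applying '+707 days' to 2050-01-26: counting 707 days forward gives 2052-01-03.
Applying '-236 days' to 2052-01-03: counting 236 days back gives 2051-05-12.
Applying '+214 days' to 2051-05-12: counting 214 days forward gives 2051-12-12.

2051-12-12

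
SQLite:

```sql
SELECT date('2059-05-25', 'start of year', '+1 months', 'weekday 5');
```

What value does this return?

2059-02-07

`start of year` rewinds 2059-05-25 to 2059-01-01.
Adding +1 month to 2059-01-01 gives 2059-02-01.
`weekday 5` advances to the next Friday; 2059-02-01 is a Saturday, so it moves forward to 2059-02-07.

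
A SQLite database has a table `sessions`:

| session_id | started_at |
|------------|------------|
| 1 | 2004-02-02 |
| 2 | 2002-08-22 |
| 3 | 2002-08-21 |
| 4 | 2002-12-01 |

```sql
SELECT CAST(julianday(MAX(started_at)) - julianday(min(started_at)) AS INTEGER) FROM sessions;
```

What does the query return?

MIN = 2002-08-21, MAX = 2004-02-02.
10 days remain in August 2002 after the 21st (31 − 21).
Full months from September 2002 through January 2004 contribute their day counts.
Then 2 days into February 2004.
Total: 10 + 30 + 31 + 30 + 31 + 31 + 28 + 31 + 30 + 31 + 30 + 31 + 31 + 30 + 31 + 30 + 31 + 31 + 2 = 530.

530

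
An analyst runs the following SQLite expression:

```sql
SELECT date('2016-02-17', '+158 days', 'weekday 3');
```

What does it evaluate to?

2016-07-27

Applying '+158 days' to 2016-02-17: counting 158 days forward gives 2016-07-24.
`weekday 3` advances to the next Wednesday; 2016-07-24 is a Sunday, so it moves forward to 2016-07-27.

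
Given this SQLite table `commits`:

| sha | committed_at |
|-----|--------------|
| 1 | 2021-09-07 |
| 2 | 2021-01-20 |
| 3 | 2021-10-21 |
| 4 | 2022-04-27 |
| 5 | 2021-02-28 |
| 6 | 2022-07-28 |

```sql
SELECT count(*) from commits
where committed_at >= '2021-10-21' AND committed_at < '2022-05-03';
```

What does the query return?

2

Rows in [2021-10-21, 2022-05-03): 2021-10-21, 2022-04-27 → 2 rows.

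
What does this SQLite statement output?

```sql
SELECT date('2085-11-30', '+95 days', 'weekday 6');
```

Applying '+95 days' to 2085-11-30: counting 95 days forward gives 2086-03-05.
`weekday 6` advances to the next Saturday; 2086-03-05 is a Tuesday, so it moves forward to 2086-03-09.

2086-03-09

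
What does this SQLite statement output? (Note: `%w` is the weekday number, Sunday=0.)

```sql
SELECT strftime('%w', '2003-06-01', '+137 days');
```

First apply '+137 days': 2003-06-01 → 2003-10-16.
2003-10-16 is a Thursday; with Sunday=0 that is 4.

4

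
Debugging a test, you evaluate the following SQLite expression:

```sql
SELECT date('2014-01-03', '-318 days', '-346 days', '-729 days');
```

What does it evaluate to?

Applying '-318 days' to 2014-01-03: counting 318 days back gives 2013-02-19.
Applying '-346 days' to 2013-02-19: counting 346 days back gives 2012-03-10.
Applying '-729 days' to 2012-03-10: counting 729 days back gives 2010-03-12.

2010-03-12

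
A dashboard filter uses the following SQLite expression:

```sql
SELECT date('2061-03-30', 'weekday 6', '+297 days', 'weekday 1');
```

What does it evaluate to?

2062-01-30

`weekday 6` advances to the next Saturday; 2061-03-30 is a Wednesday, so it moves forward to 2061-04-02.
Applying '+297 days' to 2061-04-02: counting 297 days forward gives 2062-01-24.
`weekday 1` advances to the next Monday; 2062-01-24 is a Tuesday, so it moves forward to 2062-01-30.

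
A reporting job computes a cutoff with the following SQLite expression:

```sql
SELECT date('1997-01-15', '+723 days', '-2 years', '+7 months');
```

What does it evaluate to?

Applying '+723 days' to 1997-01-15: counting 723 days forward gives 1999-01-08.
Adding -2 years to 1999-01-08 gives 1997-01-08.
Adding +7 months to 1997-01-08 gives 1997-08-08.

1997-08-08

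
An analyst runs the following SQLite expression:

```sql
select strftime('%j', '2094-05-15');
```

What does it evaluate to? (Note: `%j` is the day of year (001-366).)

Day-of-year for 2094-05-15: days since 2094-01-01 inclusive = 135, zero-padded to 135.

135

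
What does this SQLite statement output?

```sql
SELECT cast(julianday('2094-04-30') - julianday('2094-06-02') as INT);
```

-33

0 days remain in April 2094 after the 30th (30 − 30).
May 2094: 31 days.
Then 2 days into June 2094.
Total: 0 + 31 + 2 = 33.
The subtraction is earlier − later, so the result is −33 → -33.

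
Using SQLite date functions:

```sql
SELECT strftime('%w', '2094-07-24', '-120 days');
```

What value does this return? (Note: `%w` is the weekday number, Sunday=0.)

5

First apply '-120 days': 2094-07-24 → 2094-03-26.
2094-03-26 is a Friday; with Sunday=0 that is 5.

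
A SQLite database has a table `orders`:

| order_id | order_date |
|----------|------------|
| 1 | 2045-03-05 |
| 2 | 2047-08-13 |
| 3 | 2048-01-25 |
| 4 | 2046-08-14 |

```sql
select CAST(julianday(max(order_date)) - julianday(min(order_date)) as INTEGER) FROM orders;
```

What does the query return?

MIN = 2045-03-05, MAX = 2048-01-25.
26 days remain in March 2045 after the 5th (31 − 5).
Full months from April 2045 through December 2047 contribute their day counts.
Then 25 days into January 2048.
Total: 26 + 30 + 31 + 30 + 31 + 31 + 30 + 31 + 30 + 31 + 31 + 28 + 31 + 30 + 31 + 30 + 31 + 31 + 30 + 31 + 30 + 31 + 31 + 28 + 31 + 30 + 31 + 30 + 31 + 31 + 30 + 31 + 30 + 31 + 25 = 1056.

1056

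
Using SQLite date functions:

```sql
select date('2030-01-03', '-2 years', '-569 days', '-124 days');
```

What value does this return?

2026-02-09

Adding -2 years to 2030-01-03 gives 2028-01-03.
Applying '-569 days' to 2028-01-03: counting 569 days back gives 2026-06-13.
Applying '-124 days' to 2026-06-13: counting 124 days back gives 2026-02-09.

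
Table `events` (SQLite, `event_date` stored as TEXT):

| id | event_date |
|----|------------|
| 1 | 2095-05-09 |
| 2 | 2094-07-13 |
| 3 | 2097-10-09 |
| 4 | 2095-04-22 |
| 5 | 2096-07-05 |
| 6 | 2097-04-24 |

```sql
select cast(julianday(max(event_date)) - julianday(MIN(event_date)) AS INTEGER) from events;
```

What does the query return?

1184

MIN = 2094-07-13, MAX = 2097-10-09.
18 days remain in July 2094 after the 13th (31 − 13).
Full months from August 2094 through September 2097 contribute their day counts.
Then 9 days into October 2097.
Total: 18 + 31 + 30 + 31 + 30 + 31 + 31 + 28 + 31 + 30 + 31 + 30 + 31 + 31 + 30 + 31 + 30 + 31 + 31 + 29 + 31 + 30 + 31 + 30 + 31 + 31 + 30 + 31 + 30 + 31 + 31 + 28 + 31 + 30 + 31 + 30 + 31 + 31 + 30 + 9 = 1184.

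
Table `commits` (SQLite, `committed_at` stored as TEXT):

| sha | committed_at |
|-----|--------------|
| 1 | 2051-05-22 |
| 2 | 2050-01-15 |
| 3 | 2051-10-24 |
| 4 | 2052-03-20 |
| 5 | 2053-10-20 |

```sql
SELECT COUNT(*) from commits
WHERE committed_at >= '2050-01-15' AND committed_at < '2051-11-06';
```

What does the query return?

3

Rows in [2050-01-15, 2051-11-06): 2051-05-22, 2050-01-15, 2051-10-24 → 3 rows.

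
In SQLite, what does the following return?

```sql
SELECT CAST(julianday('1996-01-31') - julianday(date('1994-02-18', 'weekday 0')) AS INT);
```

710

`weekday 0` advances to the next Sunday; 1994-02-18 is a Friday, so it moves forward to 1994-02-20.
8 days remain in February 1994 after the 20th (28 − 20).
Full months from March 1994 through December 1995 contribute their day counts.
Then 31 days into January 1996.
Total: 8 + 31 + 30 + 31 + 30 + 31 + 31 + 30 + 31 + 30 + 31 + 31 + 28 + 31 + 30 + 31 + 30 + 31 + 31 + 30 + 31 + 30 + 31 + 31 = 710.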